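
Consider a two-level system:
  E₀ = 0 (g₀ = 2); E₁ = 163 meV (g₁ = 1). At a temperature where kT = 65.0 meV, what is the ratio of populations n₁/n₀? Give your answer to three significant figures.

0.0407

n₁/n₀ = (g₁/g₀) exp[−(E₁−E₀)/kT] = (1/2) × exp(−(163 meV)/(65.0 meV)) = (1/2) × exp(-2.5077) = 0.0407.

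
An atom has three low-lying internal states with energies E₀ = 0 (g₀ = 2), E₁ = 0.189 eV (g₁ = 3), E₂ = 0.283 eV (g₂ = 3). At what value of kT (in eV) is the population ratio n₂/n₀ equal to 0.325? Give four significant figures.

0.1850 eV

n₂/n₀ = (g₂/g₀) exp[−(E₂−E₀)/kT] = 0.325.
⇒ (E₂−E₀)/kT = ln((3/2)/0.325) = ln(4.61538) = 1.52939.
kT = 0.283 eV / 1.52939 = 0.1850 eV.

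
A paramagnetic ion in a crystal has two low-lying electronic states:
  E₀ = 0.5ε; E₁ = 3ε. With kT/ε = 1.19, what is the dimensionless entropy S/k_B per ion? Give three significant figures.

Eᵢ/kT = 0.42017, 2.5210.
Z = Σ e^(−Eᵢ/kT) = e^(−0.42017) + e^(−2.5210) = 0.65694 + 0.080379 = 0.73732.
⟨E⟩ = Σ EᵢPᵢ = 0.77254 ε.
S/k_B = ln Z + ⟨E⟩/kT = ln(0.73732) + 0.77254/1.19 = -0.30473 + 0.64919 = 0.344.

0.344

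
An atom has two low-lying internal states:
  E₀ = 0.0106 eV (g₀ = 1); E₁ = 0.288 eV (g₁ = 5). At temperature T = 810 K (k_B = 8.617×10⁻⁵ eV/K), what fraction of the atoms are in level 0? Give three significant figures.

k_BT = 8.617×10⁻⁵ × 810 K = 0.069798 eV.
Eᵢ/kT = 0.15187, 4.1262.
Z = Σ gᵢe^(−Eᵢ/kT) = 1·e^(−0.15187) + 5·e^(−4.1262) = 0.85910 + 0.080721 = 0.93982.
P₀ = g₀ e^(−E₀/kT) / Z = 0.85910/0.93982 = 0.914.

0.914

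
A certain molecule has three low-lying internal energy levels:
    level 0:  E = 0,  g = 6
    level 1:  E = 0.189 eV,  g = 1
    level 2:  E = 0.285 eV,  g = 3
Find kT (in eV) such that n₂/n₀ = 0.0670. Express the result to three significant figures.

n₂/n₀ = (g₂/g₀) exp[−(E₂−E₀)/kT] = 0.0670.
⇒ (E₂−E₀)/kT = ln((3/6)/0.0670) = ln(7.4627) = 2.0099.
kT = 0.285 eV / 2.0099 = 0.142 eV.

0.142 eV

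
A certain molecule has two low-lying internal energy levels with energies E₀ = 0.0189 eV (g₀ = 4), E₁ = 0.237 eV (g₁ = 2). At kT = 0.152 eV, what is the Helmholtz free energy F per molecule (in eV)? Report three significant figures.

-0.209 eV

Eᵢ/kT = 0.12434, 1.5592.
Z = Σ gᵢe^(−Eᵢ/kT) = 4·e^(−0.12434) + 2·e^(−1.5592) = 3.5323 + 0.42061 = 3.9529.
F = −kT ln Z = −0.152 × ln(3.9529) = −0.152 × 1.3744 = -0.209 eV.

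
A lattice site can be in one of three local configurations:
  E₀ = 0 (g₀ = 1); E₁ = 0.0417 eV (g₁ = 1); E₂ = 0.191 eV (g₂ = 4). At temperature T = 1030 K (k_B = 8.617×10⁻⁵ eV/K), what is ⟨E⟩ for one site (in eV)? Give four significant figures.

0.05497 eV

k_BT = 8.617×10⁻⁵ × 1030 K = 0.0887551 eV.
Eᵢ/kT = 0, 0.469832, 2.15199.
Z = Σ gᵢe^(−Eᵢ/kT) = 1·e^(−0) + 1·e^(−0.469832) + 4·e^(−2.15199) = 1.00000 + 0.625107 + 0.465010 = 2.09012.
⟨E⟩ = Σ Eᵢ gᵢe^(−Eᵢ/kT) / Z = (0·1.00000 + 0.0417·0.625107 + 0.191·0.465010) / 2.09012 = 0.05497 eV.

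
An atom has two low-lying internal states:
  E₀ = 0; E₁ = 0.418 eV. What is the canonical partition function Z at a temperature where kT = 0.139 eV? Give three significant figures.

Z = 1.05

Eᵢ/kT = 0, 3.0072.
Z = Σ e^(−Eᵢ/kT) = e^(−0) + e^(−3.0072) = 1.0000 + 0.049430 = 1.0494.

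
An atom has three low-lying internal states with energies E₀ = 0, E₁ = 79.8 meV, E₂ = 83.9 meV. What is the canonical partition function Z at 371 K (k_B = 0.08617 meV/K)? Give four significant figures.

k_BT = 0.08617 × 371 K = 31.9691 meV.
Eᵢ/kT = 0, 2.49616, 2.62441.
Z = Σ e^(−Eᵢ/kT) = e^(−0) + e^(−2.49616) + e^(−2.62441) = 1.00000 + 0.0824008 + 0.0724825 = 1.15488.

Z = 1.155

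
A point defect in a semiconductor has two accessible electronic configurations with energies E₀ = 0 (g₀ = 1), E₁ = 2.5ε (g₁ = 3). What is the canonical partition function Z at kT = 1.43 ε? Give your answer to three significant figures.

Eᵢ/kT = 0, 1.7483.
Z = Σ gᵢe^(−Eᵢ/kT) = 1·e^(−0) + 3·e^(−1.7483) = 1.0000 + 0.52221 = 1.5222.

Z = 1.52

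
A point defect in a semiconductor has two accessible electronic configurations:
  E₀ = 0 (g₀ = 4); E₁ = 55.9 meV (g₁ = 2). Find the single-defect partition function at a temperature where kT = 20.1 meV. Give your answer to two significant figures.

Eᵢ/kT = 0, 2.781.
Z = Σ gᵢe^(−Eᵢ/kT) = 4·e^(−0) + 2·e^(−2.781) = 4.000 + 0.1240 = 4.124.

Z = 4.1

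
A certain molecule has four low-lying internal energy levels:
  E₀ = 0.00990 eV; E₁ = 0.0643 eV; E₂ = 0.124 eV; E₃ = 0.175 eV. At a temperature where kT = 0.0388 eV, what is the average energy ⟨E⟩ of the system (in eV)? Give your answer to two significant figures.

0.026 eV

Eᵢ/kT = 0.2552, 1.657, 3.196, 4.510.
Z = Σ e^(−Eᵢ/kT) = e^(−0.2552) + e^(−1.657) + e^(−3.196) + e^(−4.510) = 0.7748 + 0.1907 + 0.04093 + 0.01100 = 1.017.
⟨E⟩ = Σ Eᵢ e^(−Eᵢ/kT) / Z = (0.00990·0.7748 + 0.0643·0.1907 + 0.124·0.04093 + 0.175·0.01100) / 1.017 = 0.026 eV.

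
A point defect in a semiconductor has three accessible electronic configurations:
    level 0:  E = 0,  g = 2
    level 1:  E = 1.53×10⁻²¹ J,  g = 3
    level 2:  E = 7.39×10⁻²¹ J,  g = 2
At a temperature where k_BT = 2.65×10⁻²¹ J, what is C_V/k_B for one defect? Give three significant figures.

Eᵢ/kT = 0, 0.57736, 2.7887.
Z = Σ gᵢe^(−Eᵢ/kT) = 2·e^(−0) + 3·e^(−0.57736) + 2·e^(−2.7887) = 2.0000 + 1.6841 + 0.12300 = 3.8071.
⟨E⟩ = 0.91556, ⟨E²⟩ = 2.7999.
C_V/k_B = (⟨E²⟩ − ⟨E⟩²)/(kT)² = (2.7999 − 0.83825)/7.0225 = 0.279.

0.279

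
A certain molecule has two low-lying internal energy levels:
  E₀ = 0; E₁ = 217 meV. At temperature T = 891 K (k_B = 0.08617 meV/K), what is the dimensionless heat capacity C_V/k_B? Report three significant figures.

k_BT = 0.08617 × 891 K = 76.777 meV.
Eᵢ/kT = 0, 2.8264.
Z = Σ e^(−Eᵢ/kT) = e^(−0) + e^(−2.8264) = 1.0000 + 0.059226 = 1.0592.
⟨E⟩ = 12.134 meV, ⟨E²⟩ = 2633.0 meV².
C_V/k_B = (⟨E²⟩ − ⟨E⟩²)/(kT)² = (2633.0 − 147.23)/5894.7 = 0.422.

0.422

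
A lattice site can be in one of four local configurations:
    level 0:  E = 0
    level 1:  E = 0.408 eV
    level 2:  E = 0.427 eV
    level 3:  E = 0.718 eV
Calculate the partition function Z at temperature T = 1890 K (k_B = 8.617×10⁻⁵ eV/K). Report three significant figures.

Z = 1.17

k_BT = 8.617×10⁻⁵ × 1890 K = 0.16286 eV.
Eᵢ/kT = 0, 2.5052, 2.6219, 4.4087.
Z = Σ e^(−Eᵢ/kT) = e^(−0) + e^(−2.5052) + e^(−2.6219) + e^(−4.4087) = 1.0000 + 0.081659 + 0.072665 + 0.012171 = 1.1665.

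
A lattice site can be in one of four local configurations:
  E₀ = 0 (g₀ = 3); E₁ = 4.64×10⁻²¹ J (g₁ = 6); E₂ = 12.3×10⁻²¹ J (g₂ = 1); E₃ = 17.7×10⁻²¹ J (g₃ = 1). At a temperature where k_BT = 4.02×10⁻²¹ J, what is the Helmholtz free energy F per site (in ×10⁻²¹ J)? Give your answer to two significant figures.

Eᵢ/kT = 0, 1.154, 3.060, 4.403.
Z = Σ gᵢe^(−Eᵢ/kT) = 3·e^(−0) + 6·e^(−1.154) + 1·e^(−3.060) + 1·e^(−4.403) = 3.000 + 1.892 + 0.04689 + 0.01224 = 4.951.
F = −kT ln Z = −4.02 × ln(4.951) = −4.02 × 1.600 = -6.4 ×10⁻²¹ J.

-6.4 ×10⁻²¹ J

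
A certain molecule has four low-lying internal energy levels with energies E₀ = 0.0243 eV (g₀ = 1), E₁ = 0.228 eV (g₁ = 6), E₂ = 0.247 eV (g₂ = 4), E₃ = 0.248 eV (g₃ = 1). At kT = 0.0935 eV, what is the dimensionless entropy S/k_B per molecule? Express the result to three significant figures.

1.97

Eᵢ/kT = 0.25989, 2.4385, 2.6417, 2.6524.
Z = Σ gᵢe^(−Eᵢ/kT) = 1·e^(−0.25989) + 6·e^(−2.4385) + 4·e^(−2.6417) + 1·e^(−2.6524) = 0.77114 + 0.52375 + 0.28496 + 0.070482 = 1.6503.
⟨E⟩ = Σ EᵢPᵢ = 0.13696 eV.
S/k_B = ln Z + ⟨E⟩/kT = ln(1.6503) + 0.13696/0.0935 = 0.50096 + 1.4648 = 1.97.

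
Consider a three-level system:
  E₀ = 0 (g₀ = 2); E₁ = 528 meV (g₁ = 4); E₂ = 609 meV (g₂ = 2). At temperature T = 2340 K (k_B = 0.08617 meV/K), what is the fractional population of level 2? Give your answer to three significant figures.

k_BT = 0.08617 × 2340 K = 201.64 meV.
Eᵢ/kT = 0, 2.6185, 3.0202.
Z = Σ gᵢe^(−Eᵢ/kT) = 2·e^(−0) + 4·e^(−2.6185) + 2·e^(−3.0202) = 2.0000 + 0.29165 + 0.097583 = 2.3892.
P₂ = g₂ e^(−E₂/kT) / Z = 0.097583/2.3892 = 0.0408.

0.0408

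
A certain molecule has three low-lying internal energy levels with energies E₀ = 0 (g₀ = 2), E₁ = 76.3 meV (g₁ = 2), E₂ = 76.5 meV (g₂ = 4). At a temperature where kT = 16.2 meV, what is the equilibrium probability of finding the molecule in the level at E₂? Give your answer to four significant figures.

0.01733

Eᵢ/kT = 0, 4.70988, 4.72222.
Z = Σ gᵢe^(−Eᵢ/kT) = 2·e^(−0) + 2·e^(−4.70988) + 4·e^(−4.72222) = 2.00000 + 0.0180117 + 0.0355816 = 2.05359.
P₂ = g₂ e^(−E₂/kT) / Z = 0.0355816/2.05359 = 0.01733.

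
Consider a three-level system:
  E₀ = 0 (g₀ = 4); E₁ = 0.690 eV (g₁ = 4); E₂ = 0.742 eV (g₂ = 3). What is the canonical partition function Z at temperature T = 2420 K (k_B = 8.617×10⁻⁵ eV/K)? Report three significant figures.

Z = 4.23

k_BT = 8.617×10⁻⁵ × 2420 K = 0.20853 eV.
Eᵢ/kT = 0, 3.3089, 3.5582.
Z = Σ gᵢe^(−Eᵢ/kT) = 4·e^(−0) + 4·e^(−3.3089) + 3·e^(−3.5582) = 4.0000 + 0.14623 + 0.085470 = 4.2317.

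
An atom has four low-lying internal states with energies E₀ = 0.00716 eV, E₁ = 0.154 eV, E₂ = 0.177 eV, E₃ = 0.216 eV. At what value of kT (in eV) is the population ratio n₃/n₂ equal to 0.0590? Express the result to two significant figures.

n₃/n₂ = exp[−(E₃−E₂)/kT] = 0.0590.
⇒ (E₃−E₂)/kT = ln(1/0.0590) = ln(16.95) = 2.830.
kT = 0.039 eV / 2.830 = 0.014 eV.

0.014 eV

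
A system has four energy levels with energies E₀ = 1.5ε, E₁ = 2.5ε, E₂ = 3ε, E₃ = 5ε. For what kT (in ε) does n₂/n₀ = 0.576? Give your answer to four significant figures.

n₂/n₀ = exp[−(E₂−E₀)/kT] = 0.576.
⇒ (E₂−E₀)/kT = ln(1/0.576) = ln(1.73611) = 0.551647.
kT = 1.5ε / 0.551647 = 2.719 ε.

2.719 ε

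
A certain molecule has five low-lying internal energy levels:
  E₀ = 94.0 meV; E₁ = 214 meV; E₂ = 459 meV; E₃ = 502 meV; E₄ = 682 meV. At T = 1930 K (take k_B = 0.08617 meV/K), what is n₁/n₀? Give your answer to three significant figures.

k_BT = 0.08617 × 1930 K = 166.31 meV.
n₁/n₀ = exp[−(E₁−E₀)/kT] = exp(−(120.0 meV)/(166.31 meV)) = exp(-0.72154) = 0.486.

0.486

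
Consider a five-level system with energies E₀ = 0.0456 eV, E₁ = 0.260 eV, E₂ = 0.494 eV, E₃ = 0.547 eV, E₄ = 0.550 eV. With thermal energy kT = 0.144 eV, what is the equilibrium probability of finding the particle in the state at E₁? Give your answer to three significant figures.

0.170

Eᵢ/kT = 0.31667, 1.8056, 3.4306, 3.7986, 3.8194.
Z = Σ e^(−Eᵢ/kT) = e^(−0.31667) + e^(−1.8056) + e^(−3.4306) + e^(−3.7986) + e^(−3.8194) = 0.72857 + 0.16438 + 0.032368 + 0.022402 + 0.021941 = 0.96966.
P₁ = e^(−E₁/kT) / Z = 0.16438/0.96966 = 0.170.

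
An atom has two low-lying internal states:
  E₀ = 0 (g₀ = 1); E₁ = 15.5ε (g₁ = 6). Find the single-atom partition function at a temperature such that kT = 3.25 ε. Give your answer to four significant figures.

Z = 1.051

Eᵢ/kT = 0, 4.76923.
Z = Σ gᵢe^(−Eᵢ/kT) = 1·e^(−0) + 6·e^(−4.76923) = 1.00000 + 0.0509215 = 1.05092.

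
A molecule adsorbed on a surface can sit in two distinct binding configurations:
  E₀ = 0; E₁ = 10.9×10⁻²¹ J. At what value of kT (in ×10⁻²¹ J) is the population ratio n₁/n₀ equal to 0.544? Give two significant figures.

n₁/n₀ = exp[−(E₁−E₀)/kT] = 0.544.
⇒ (E₁−E₀)/kT = ln(1/0.544) = ln(1.838) = 0.6087.
kT = 10.9 ×10⁻²¹ J / 0.6087 = 18 ×10⁻²¹ J.

18 ×10⁻²¹ J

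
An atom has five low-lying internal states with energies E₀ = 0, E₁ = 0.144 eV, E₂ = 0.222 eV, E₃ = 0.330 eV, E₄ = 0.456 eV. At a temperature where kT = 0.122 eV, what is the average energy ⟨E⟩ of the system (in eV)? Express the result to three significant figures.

Eᵢ/kT = 0, 1.1803, 1.8197, 2.7049, 3.7377.
Z = Σ e^(−Eᵢ/kT) = e^(−0) + e^(−1.1803) + e^(−1.8197) + e^(−2.7049) + e^(−3.7377) = 1.0000 + 0.30719 + 0.16207 + 0.066877 + 0.023809 = 1.5599.
⟨E⟩ = Σ Eᵢ e^(−Eᵢ/kT) / Z = (0·1.0000 + 0.144·0.30719 + 0.222·0.16207 + 0.330·0.066877 + 0.456·0.023809) / 1.5599 = 0.0725 eV.

0.0725 eV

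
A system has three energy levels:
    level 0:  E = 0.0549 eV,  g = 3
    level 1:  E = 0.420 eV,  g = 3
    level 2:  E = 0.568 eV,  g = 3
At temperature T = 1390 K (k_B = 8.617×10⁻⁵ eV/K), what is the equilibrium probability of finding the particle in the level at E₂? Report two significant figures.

k_BT = 8.617×10⁻⁵ × 1390 K = 0.1198 eV.
Eᵢ/kT = 0.4583, 3.506, 4.741.
Z = Σ gᵢe^(−Eᵢ/kT) = 3·e^(−0.4583) + 3·e^(−3.506) + 3·e^(−4.741) = 1.897 + 0.09005 + 0.02619 = 2.013.
P₂ = g₂ e^(−E₂/kT) / Z = 0.02619/2.013 = 0.013.

0.013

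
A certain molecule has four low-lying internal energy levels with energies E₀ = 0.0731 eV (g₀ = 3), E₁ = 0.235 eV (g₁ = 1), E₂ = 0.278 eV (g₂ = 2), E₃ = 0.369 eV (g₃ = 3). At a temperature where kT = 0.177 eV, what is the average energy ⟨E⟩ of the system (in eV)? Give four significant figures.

0.1516 eV

Eᵢ/kT = 0.412994, 1.32768, 1.57062, 2.08475.
Z = Σ gᵢe^(−Eᵢ/kT) = 3·e^(−0.412994) + 1·e^(−1.32768) + 2·e^(−1.57062) + 3·e^(−2.08475) = 1.98500 + 0.265092 + 0.415832 + 0.373015 = 3.03894.
⟨E⟩ = Σ Eᵢ gᵢe^(−Eᵢ/kT) / Z = (0.0731·1.98500 + 0.235·0.265092 + 0.278·0.415832 + 0.369·0.373015) / 3.03894 = 0.1516 eV.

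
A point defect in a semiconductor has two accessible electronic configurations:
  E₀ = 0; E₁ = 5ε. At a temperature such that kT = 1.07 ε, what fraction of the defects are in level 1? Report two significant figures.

0.0093

Eᵢ/kT = 0, 4.673.
Z = Σ e^(−Eᵢ/kT) = e^(−0) + e^(−4.673) = 1.000 + 0.009344 = 1.009.
P₁ = e^(−E₁/kT) / Z = 0.009344/1.009 = 0.0093.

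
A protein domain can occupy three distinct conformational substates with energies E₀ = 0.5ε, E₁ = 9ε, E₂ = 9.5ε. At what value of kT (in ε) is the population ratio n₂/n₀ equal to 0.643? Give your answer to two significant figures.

n₂/n₀ = exp[−(E₂−E₀)/kT] = 0.643.
⇒ (E₂−E₀)/kT = ln(1/0.643) = ln(1.555) = 0.4415.
kT = 9.0ε / 0.4415 = 20 ε.

20 ε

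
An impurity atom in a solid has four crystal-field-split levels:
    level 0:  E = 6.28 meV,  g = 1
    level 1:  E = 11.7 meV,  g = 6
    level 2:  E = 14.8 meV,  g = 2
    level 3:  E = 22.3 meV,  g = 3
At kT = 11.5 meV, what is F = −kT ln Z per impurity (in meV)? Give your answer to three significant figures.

Eᵢ/kT = 0.54609, 1.0174, 1.2870, 1.9391.
Z = Σ gᵢe^(−Eᵢ/kT) = 1·e^(−0.54609) + 6·e^(−1.0174) + 2·e^(−1.2870) + 3·e^(−1.9391) = 0.57921 + 2.1692 + 0.55220 + 0.43150 = 3.7321.
F = −kT ln Z = −11.5 × ln(3.7321) = −11.5 × 1.3170 = -15.1 meV.

-15.1 meV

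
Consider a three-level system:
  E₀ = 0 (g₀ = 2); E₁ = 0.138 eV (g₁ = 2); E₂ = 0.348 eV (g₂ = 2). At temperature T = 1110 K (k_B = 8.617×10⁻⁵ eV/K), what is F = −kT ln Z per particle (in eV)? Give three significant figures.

-0.0886 eV

k_BT = 8.617×10⁻⁵ × 1110 K = 0.095649 eV.
Eᵢ/kT = 0, 1.4428, 3.6383.
Z = Σ gᵢe^(−Eᵢ/kT) = 2·e^(−0) + 2·e^(−1.4428) + 2·e^(−3.6383) = 2.0000 + 0.47253 + 0.052594 = 2.5251.
F = −kT ln Z = −0.095649 × ln(2.5251) = −0.095649 × 0.92628 = -0.0886 eV.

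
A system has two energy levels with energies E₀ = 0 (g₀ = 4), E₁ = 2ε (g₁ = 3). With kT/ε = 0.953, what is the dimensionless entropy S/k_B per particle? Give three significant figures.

1.65

Eᵢ/kT = 0, 2.0986.
Z = Σ gᵢe^(−Eᵢ/kT) = 4·e^(−0) + 3·e^(−2.0986) = 4.0000 + 0.36788 = 4.3679.
⟨E⟩ = Σ EᵢPᵢ = 0.16845 ε.
S/k_B = ln Z + ⟨E⟩/kT = ln(4.3679) + 0.16845/0.953 = 1.4743 + 0.17676 = 1.65.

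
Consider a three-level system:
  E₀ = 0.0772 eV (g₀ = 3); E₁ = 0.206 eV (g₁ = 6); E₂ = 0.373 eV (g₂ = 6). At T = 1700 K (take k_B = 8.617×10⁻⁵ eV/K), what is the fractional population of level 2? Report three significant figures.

k_BT = 8.617×10⁻⁵ × 1700 K = 0.14649 eV.
Eᵢ/kT = 0.52700, 1.4062, 2.5462.
Z = Σ gᵢe^(−Eᵢ/kT) = 3·e^(−0.52700) + 6·e^(−1.4062) + 6·e^(−2.5462) = 1.7711 + 1.4704 + 0.47027 = 3.7118.
P₂ = g₂ e^(−E₂/kT) / Z = 0.47027/3.7118 = 0.127.

0.127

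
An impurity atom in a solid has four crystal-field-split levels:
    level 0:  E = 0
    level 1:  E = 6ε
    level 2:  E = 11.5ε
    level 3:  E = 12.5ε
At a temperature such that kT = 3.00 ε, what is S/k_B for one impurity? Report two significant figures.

Eᵢ/kT = 0, 2.000, 3.833, 4.167.
Z = Σ e^(−Eᵢ/kT) = e^(−0) + e^(−2.000) + e^(−3.833) + e^(−4.167) = 1.000 + 0.1353 + 0.02164 + 0.01550 = 1.172.
⟨E⟩ = Σ EᵢPᵢ = 1.070 ε.
S/k_B = ln Z + ⟨E⟩/kT = ln(1.172) + 1.070/3.00 = 0.1587 + 0.3567 = 0.52.

0.52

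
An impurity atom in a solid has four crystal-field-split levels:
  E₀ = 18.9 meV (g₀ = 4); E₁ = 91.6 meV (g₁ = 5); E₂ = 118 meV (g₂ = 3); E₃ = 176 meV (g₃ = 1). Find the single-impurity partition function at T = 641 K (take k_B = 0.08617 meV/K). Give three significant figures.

k_BT = 0.08617 × 641 K = 55.235 meV.
Eᵢ/kT = 0.34217, 1.6584, 2.1363, 3.1864.
Z = Σ gᵢe^(−Eᵢ/kT) = 4·e^(−0.34217) + 5·e^(−1.6584) + 3·e^(−2.1363) + 1·e^(−3.1864) = 2.8409 + 0.95222 + 0.35427 + 0.041320 = 4.1887.

Z = 4.19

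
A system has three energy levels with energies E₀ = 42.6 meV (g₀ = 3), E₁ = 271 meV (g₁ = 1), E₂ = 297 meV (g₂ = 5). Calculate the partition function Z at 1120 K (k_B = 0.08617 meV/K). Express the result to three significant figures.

k_BT = 0.08617 × 1120 K = 96.510 meV.
Eᵢ/kT = 0.44141, 2.8080, 3.0774.
Z = Σ gᵢe^(−Eᵢ/kT) = 3·e^(−0.44141) + 1·e^(−2.8080) + 5·e^(−3.0774) = 1.9294 + 0.060326 + 0.23039 = 2.2201.

Z = 2.22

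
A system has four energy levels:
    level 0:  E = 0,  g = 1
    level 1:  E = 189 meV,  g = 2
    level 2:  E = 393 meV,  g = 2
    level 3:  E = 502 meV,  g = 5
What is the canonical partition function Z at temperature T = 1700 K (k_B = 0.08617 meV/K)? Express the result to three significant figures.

k_BT = 0.08617 × 1700 K = 146.49 meV.
Eᵢ/kT = 0, 1.2902, 2.6828, 3.4269.
Z = Σ gᵢe^(−Eᵢ/kT) = 1·e^(−0) + 2·e^(−1.2902) + 2·e^(−2.6828) + 5·e^(−3.4269) = 1.0000 + 0.55043 + 0.13674 + 0.16244 = 1.8496.

Z = 1.85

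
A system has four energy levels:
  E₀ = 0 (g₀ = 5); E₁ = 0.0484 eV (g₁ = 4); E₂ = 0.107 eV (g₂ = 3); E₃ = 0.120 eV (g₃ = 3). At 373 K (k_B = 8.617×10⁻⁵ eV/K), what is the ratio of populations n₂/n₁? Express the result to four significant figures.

0.1211

k_BT = 8.617×10⁻⁵ × 373 K = 0.0321414 eV.
n₂/n₁ = (g₂/g₁) exp[−(E₂−E₁)/kT] = (3/4) × exp(−(0.0586 eV)/(0.0321414 eV)) = (3/4) × exp(-1.82319) = 0.1211.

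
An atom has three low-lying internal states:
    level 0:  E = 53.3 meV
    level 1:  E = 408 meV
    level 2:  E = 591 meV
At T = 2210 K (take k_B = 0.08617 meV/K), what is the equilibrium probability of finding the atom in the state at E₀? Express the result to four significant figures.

k_BT = 0.08617 × 2210 K = 190.436 meV.
Eᵢ/kT = 0.279884, 2.14245, 3.10340.
Z = Σ e^(−Eᵢ/kT) = e^(−0.279884) + e^(−2.14245) + e^(−3.10340) = 0.755871 + 0.117367 + 0.0448963 = 0.918134.
P₀ = e^(−E₀/kT) / Z = 0.755871/0.918134 = 0.8233.

0.8233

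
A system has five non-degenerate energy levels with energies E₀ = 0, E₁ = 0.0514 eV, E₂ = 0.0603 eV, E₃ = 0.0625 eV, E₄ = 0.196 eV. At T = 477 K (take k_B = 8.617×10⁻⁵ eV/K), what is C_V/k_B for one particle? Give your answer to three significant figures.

0.566

k_BT = 8.617×10⁻⁵ × 477 K = 0.041103 eV.
Eᵢ/kT = 0, 1.2505, 1.4670, 1.5206, 4.7685.
Z = Σ e^(−Eᵢ/kT) = e^(−0) + e^(−1.2505) + e^(−1.4670) + e^(−1.5206) + e^(−4.7685) = 1.0000 + 0.28636 + 0.23062 + 0.21858 + 0.0084931 = 1.7441.
⟨E⟩ = 0.025200 eV, ⟨E²⟩ = 0.0015912 eV².
C_V/k_B = (⟨E²⟩ − ⟨E⟩²)/(kT)² = (0.0015912 − 0.00063504)/0.0016895 = 0.566.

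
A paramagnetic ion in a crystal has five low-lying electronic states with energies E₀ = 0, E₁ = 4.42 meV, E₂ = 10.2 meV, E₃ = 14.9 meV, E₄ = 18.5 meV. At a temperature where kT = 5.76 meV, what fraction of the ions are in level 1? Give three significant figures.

Eᵢ/kT = 0, 0.76736, 1.7708, 2.5868, 3.2118.
Z = Σ e^(−Eᵢ/kT) = e^(−0) + e^(−0.76736) + e^(−1.7708) + e^(−2.5868) + e^(−3.2118) = 1.0000 + 0.46424 + 0.17020 + 0.075260 + 0.040284 = 1.7500.
P₁ = e^(−E₁/kT) / Z = 0.46424/1.7500 = 0.265.

0.265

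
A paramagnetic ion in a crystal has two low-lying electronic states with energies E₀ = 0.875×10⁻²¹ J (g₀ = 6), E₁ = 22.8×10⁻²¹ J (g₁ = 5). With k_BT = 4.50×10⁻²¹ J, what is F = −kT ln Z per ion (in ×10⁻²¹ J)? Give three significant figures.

-7.22 ×10⁻²¹ J

Eᵢ/kT = 0.19444, 5.0667.
Z = Σ gᵢe^(−Eᵢ/kT) = 6·e^(−0.19444) + 5·e^(−5.0667) = 4.9398 + 0.031516 = 4.9713.
F = −kT ln Z = −4.50 × ln(4.9713) = −4.50 × 1.6037 = -7.22 ×10⁻²¹ J.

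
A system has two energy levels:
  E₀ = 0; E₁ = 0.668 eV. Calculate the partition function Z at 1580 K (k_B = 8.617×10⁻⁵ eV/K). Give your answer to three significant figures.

Z = 1.01

k_BT = 8.617×10⁻⁵ × 1580 K = 0.13615 eV.
Eᵢ/kT = 0, 4.9064.
Z = Σ e^(−Eᵢ/kT) = e^(−0) + e^(−4.9064) = 1.0000 + 0.0073991 = 1.0074.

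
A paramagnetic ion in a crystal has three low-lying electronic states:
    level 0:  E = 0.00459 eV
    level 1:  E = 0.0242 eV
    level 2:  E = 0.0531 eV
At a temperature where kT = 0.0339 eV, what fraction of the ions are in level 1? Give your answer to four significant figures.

0.3116

Eᵢ/kT = 0.135398, 0.713864, 1.56637.
Z = Σ e^(−Eᵢ/kT) = e^(−0.135398) + e^(−0.713864) + e^(−1.56637) = 0.873368 + 0.489748 + 0.208802 = 1.57192.
P₁ = e^(−E₁/kT) / Z = 0.489748/1.57192 = 0.3116.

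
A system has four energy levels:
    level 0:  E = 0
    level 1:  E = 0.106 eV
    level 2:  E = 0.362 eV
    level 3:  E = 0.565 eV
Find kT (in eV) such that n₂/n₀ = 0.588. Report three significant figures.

n₂/n₀ = exp[−(E₂−E₀)/kT] = 0.588.
⇒ (E₂−E₀)/kT = ln(1/0.588) = ln(1.7007) = 0.53104.
kT = 0.362 eV / 0.53104 = 0.682 eV.

0.682 eV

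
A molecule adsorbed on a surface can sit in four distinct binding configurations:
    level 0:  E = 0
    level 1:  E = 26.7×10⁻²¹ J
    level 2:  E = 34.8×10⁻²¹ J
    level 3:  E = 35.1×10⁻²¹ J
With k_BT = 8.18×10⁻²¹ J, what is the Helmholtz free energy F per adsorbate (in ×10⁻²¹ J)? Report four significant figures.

-0.5238 ×10⁻²¹ J

Eᵢ/kT = 0, 3.26406, 4.25428, 4.29095.
Z = Σ e^(−Eᵢ/kT) = e^(−0) + e^(−3.26406) + e^(−4.25428) + e^(−4.29095) = 1.00000 + 0.0382329 + 0.0142033 + 0.0136919 = 1.06613.
F = −kT ln Z = −8.18 × ln(1.06613) = −8.18 × 0.0640353 = -0.5238 ×10⁻²¹ J.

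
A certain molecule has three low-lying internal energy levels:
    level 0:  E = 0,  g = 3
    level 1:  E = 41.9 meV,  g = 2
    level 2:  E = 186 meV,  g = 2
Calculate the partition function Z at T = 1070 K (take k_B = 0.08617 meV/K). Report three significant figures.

k_BT = 0.08617 × 1070 K = 92.202 meV.
Eᵢ/kT = 0, 0.45444, 2.0173.
Z = Σ gᵢe^(−Eᵢ/kT) = 3·e^(−0) + 2·e^(−0.45444) + 2·e^(−2.0173) = 3.0000 + 1.2696 + 0.26603 = 4.5356.

Z = 4.54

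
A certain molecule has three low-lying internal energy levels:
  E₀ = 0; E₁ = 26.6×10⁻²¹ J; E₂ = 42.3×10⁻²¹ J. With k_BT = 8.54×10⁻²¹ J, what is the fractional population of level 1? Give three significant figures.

Eᵢ/kT = 0, 3.1148, 4.9532.
Z = Σ e^(−Eᵢ/kT) = e^(−0) + e^(−3.1148) + e^(−4.9532) = 1.0000 + 0.044387 + 0.0070608 = 1.0514.
P₁ = e^(−E₁/kT) / Z = 0.044387/1.0514 = 0.0422.

0.0422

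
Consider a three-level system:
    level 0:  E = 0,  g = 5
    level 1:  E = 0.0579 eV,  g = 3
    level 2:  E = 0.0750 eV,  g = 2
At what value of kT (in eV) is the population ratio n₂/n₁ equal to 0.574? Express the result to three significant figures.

0.114 eV

n₂/n₁ = (g₂/g₁) exp[−(E₂−E₁)/kT] = 0.574.
⇒ (E₂−E₁)/kT = ln((2/3)/0.574) = ln(1.1614) = 0.14963.
kT = 0.0171 eV / 0.14963 = 0.114 eV.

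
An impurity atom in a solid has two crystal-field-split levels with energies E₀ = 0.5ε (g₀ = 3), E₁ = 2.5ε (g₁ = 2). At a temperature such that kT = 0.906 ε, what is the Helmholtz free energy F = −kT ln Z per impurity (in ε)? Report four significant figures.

-0.5594 ε

Eᵢ/kT = 0.551876, 2.75938.
Z = Σ gᵢe^(−Eᵢ/kT) = 3·e^(−0.551876) + 2·e^(−2.75938) = 1.72761 + 0.126662 = 1.85427.
F = −kT ln Z = −0.906 × ln(1.85427) = −0.906 × 0.617491 = -0.5594 ε.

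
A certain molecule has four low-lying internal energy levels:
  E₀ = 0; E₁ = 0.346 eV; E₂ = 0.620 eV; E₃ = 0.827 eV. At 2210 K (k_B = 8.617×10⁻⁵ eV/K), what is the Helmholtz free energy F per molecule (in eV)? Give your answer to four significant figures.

-0.03694 eV

k_BT = 8.617×10⁻⁵ × 2210 K = 0.190436 eV.
Eᵢ/kT = 0, 1.81688, 3.25569, 4.34267.
Z = Σ e^(−Eᵢ/kT) = e^(−0) + e^(−1.81688) + e^(−3.25569) + e^(−4.34267) = 1.00000 + 0.162532 + 0.0385542 + 0.0130018 = 1.21409.
F = −kT ln Z = −0.190436 × ln(1.21409) = −0.190436 × 0.193995 = -0.03694 eV.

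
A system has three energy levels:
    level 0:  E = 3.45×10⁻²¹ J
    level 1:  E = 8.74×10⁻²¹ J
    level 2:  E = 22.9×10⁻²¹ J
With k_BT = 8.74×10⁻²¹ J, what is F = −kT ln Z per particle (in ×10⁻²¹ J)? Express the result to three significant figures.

Eᵢ/kT = 0.39474, 1.0000, 2.6201.
Z = Σ e^(−Eᵢ/kT) = e^(−0.39474) + e^(−1.0000) + e^(−2.6201) = 0.67386 + 0.36788 + 0.072796 = 1.1145.
F = −kT ln Z = −8.74 × ln(1.1145) = −8.74 × 0.10841 = -0.948 ×10⁻²¹ J.

-0.948 ×10⁻²¹ J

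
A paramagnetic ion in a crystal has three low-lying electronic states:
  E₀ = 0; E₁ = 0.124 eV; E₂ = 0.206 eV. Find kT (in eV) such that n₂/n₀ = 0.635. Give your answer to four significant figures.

0.4536 eV

n₂/n₀ = exp[−(E₂−E₀)/kT] = 0.635.
⇒ (E₂−E₀)/kT = ln(1/0.635) = ln(1.57480) = 0.454128.
kT = 0.206 eV / 0.454128 = 0.4536 eV.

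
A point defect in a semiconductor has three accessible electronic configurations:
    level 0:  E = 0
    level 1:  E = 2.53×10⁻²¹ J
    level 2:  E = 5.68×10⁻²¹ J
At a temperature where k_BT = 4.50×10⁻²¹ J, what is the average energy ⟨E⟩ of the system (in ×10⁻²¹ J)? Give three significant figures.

Eᵢ/kT = 0, 0.56222, 1.2622.
Z = Σ e^(−Eᵢ/kT) = e^(−0) + e^(−0.56222) + e^(−1.2622) = 1.0000 + 0.56994 + 0.28303 = 1.8530.
⟨E⟩ = Σ Eᵢ e^(−Eᵢ/kT) / Z = (0·1.0000 + 2.53·0.56994 + 5.68·0.28303) / 1.8530 = 1.65 ×10⁻²¹ J.

1.65 ×10⁻²¹ J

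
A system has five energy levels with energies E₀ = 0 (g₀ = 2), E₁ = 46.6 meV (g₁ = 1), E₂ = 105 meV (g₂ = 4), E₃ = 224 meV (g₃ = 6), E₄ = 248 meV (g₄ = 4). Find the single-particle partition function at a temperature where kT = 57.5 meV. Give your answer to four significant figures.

Eᵢ/kT = 0, 0.810435, 1.82609, 3.89565, 4.31304.
Z = Σ gᵢe^(−Eᵢ/kT) = 2·e^(−0) + 1·e^(−0.810435) + 4·e^(−1.82609) + 6·e^(−3.89565) + 4·e^(−4.31304) = 2.00000 + 0.444665 + 0.644168 + 0.121981 + 0.0535711 = 3.26439.

Z = 3.264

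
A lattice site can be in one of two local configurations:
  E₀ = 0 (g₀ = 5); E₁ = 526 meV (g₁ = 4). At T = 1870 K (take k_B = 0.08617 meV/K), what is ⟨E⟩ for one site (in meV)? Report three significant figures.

15.6 meV

k_BT = 0.08617 × 1870 K = 161.14 meV.
Eᵢ/kT = 0, 3.2642.
Z = Σ gᵢe^(−Eᵢ/kT) = 5·e^(−0) + 4·e^(−3.2642) = 5.0000 + 0.15291 = 5.1529.
⟨E⟩ = Σ Eᵢ gᵢe^(−Eᵢ/kT) / Z = (0·5.0000 + 526·0.15291) / 5.1529 = 15.6 meV.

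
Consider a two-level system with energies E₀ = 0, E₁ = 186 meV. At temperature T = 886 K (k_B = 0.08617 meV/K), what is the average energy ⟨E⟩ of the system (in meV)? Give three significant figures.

k_BT = 0.08617 × 886 K = 76.347 meV.
Eᵢ/kT = 0, 2.4362.
Z = Σ e^(−Eᵢ/kT) = e^(−0) + e^(−2.4362) = 1.0000 + 0.087493 = 1.0875.
⟨E⟩ = Σ Eᵢ e^(−Eᵢ/kT) / Z = (0·1.0000 + 186·0.087493) / 1.0875 = 15.0 meV.

15.0 meV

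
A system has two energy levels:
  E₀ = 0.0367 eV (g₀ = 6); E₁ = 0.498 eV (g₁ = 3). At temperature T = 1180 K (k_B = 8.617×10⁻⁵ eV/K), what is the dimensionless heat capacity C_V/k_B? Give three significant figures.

k_BT = 8.617×10⁻⁵ × 1180 K = 0.10168 eV.
Eᵢ/kT = 0.36094, 4.8977.
Z = Σ gᵢe^(−Eᵢ/kT) = 6·e^(−0.36094) + 3·e^(−4.8977) = 4.1821 + 0.022391 = 4.2045.
⟨E⟩ = 0.039157 eV, ⟨E²⟩ = 0.0026605 eV².
C_V/k_B = (⟨E²⟩ − ⟨E⟩²)/(kT)² = (0.0026605 − 0.0015333)/0.010339 = 0.109.

0.109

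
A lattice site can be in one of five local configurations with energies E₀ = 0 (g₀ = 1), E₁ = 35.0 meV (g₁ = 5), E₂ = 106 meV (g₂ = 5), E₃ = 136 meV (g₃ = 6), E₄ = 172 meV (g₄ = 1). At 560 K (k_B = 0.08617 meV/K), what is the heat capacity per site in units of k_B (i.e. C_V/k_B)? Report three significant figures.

k_BT = 0.08617 × 560 K = 48.255 meV.
Eᵢ/kT = 0, 0.72531, 2.1967, 2.8184, 3.5644.
Z = Σ gᵢe^(−Eᵢ/kT) = 1·e^(−0) + 5·e^(−0.72531) + 5·e^(−2.1967) + 6·e^(−2.8184) + 1·e^(−3.5644) = 1.0000 + 2.4209 + 0.55585 + 0.35821 + 0.028314 = 4.3633.
⟨E⟩ = 45.204 meV, ⟨E²⟩ = 3821.5 meV².
C_V/k_B = (⟨E²⟩ − ⟨E⟩²)/(kT)² = (3821.5 − 2043.4)/2328.5 = 0.764.

0.764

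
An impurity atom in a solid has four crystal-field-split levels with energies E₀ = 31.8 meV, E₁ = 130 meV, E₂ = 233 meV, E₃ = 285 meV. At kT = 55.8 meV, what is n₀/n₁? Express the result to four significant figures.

5.812

n₀/n₁ = exp[−(E₀−E₁)/kT] = exp(−(-98.2 meV)/(55.8 meV)) = exp(1.75986) = 5.812.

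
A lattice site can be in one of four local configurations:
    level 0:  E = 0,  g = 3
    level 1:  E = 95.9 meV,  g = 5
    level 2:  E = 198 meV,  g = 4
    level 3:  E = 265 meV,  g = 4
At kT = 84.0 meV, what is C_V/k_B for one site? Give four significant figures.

0.7435

Eᵢ/kT = 0, 1.14167, 2.35714, 3.15476.
Z = Σ gᵢe^(−Eᵢ/kT) = 3·e^(−0) + 5·e^(−1.14167) + 4·e^(−2.35714) + 4·e^(−3.15476) = 3.00000 + 1.59643 + 0.378763 + 0.170595 = 5.14579.
⟨E⟩ = 53.1115 meV, ⟨E²⟩ = 8067.01 meV².
C_V/k_B = (⟨E²⟩ − ⟨E⟩²)/(kT)² = (8067.01 − 2820.83)/7056.00 = 0.7435.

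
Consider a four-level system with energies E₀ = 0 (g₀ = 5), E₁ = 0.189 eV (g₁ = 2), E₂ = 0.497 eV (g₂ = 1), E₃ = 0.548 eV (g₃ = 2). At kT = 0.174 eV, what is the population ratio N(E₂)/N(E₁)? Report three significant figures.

n₂/n₁ = (g₂/g₁) exp[−(E₂−E₁)/kT] = (1/2) × exp(−(0.308 eV)/(0.174 eV)) = (1/2) × exp(-1.7701) = 0.0852.

0.0852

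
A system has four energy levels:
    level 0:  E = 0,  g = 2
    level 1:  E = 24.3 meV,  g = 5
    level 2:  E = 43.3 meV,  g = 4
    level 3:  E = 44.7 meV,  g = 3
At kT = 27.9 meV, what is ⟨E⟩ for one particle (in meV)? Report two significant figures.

21 meV

Eᵢ/kT = 0, 0.8710, 1.552, 1.602.
Z = Σ gᵢe^(−Eᵢ/kT) = 2·e^(−0) + 5·e^(−0.8710) + 4·e^(−1.552) + 3·e^(−1.602) = 2.000 + 2.093 + 0.8473 + 0.6045 = 5.545.
⟨E⟩ = Σ Eᵢ gᵢe^(−Eᵢ/kT) / Z = (0·2.000 + 24.3·2.093 + 43.3·0.8473 + 44.7·0.6045) / 5.545 = 21 meV.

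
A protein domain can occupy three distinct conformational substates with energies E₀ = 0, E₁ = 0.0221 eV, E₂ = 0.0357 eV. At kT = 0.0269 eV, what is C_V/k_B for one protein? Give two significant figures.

0.27

Eᵢ/kT = 0, 0.8216, 1.327.
Z = Σ e^(−Eᵢ/kT) = e^(−0) + e^(−0.8216) + e^(−1.327) = 1.000 + 0.4397 + 0.2653 = 1.705.
⟨E⟩ = 0.01125 eV, ⟨E²⟩ = 0.0003243 eV².
C_V/k_B = (⟨E²⟩ − ⟨E⟩²)/(kT)² = (0.0003243 − 0.0001266)/0.0007236 = 0.27.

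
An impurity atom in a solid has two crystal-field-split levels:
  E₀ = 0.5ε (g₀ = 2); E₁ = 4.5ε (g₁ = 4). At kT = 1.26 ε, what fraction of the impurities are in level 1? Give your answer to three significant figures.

0.0772

Eᵢ/kT = 0.39683, 3.5714.
Z = Σ gᵢe^(−Eᵢ/kT) = 2·e^(−0.39683) + 4·e^(−3.5714) = 1.3449 + 0.11247 = 1.4574.
P₁ = g₁ e^(−E₁/kT) / Z = 0.11247/1.4574 = 0.0772.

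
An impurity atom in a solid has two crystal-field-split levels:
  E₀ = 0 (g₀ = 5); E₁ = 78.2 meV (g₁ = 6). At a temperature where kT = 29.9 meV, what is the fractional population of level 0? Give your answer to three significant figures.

0.919

Eᵢ/kT = 0, 2.6154.
Z = Σ gᵢe^(−Eᵢ/kT) = 5·e^(−0) + 6·e^(−2.6154) = 5.0000 + 0.43883 = 5.4388.
P₀ = g₀ e^(−E₀/kT) / Z = 5.0000/5.4388 = 0.919.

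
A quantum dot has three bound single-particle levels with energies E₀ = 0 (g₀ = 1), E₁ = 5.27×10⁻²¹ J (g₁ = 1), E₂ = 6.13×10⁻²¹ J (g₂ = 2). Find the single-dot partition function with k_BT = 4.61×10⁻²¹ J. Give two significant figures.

Eᵢ/kT = 0, 1.143, 1.330.
Z = Σ gᵢe^(−Eᵢ/kT) = 1·e^(−0) + 1·e^(−1.143) + 2·e^(−1.330) = 1.000 + 0.3189 + 0.5290 = 1.848.

Z = 1.8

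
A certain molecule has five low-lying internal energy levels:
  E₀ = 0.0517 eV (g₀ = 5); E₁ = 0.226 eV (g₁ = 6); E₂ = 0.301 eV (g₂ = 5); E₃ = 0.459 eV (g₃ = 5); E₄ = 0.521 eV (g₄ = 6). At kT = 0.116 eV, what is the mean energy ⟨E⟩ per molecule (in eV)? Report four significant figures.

Eᵢ/kT = 0.445690, 1.94828, 2.59483, 3.95690, 4.49138.
Z = Σ gᵢe^(−Eᵢ/kT) = 5·e^(−0.445690) + 6·e^(−1.94828) + 5·e^(−2.59483) + 5·e^(−3.95690) + 6·e^(−4.49138) = 3.20191 + 0.855114 + 0.373293 + 0.0956115 + 0.0672310 = 4.59316.
⟨E⟩ = Σ Eᵢ gᵢe^(−Eᵢ/kT) / Z = (0.0517·3.20191 + 0.226·0.855114 + 0.301·0.373293 + 0.459·0.0956115 + 0.521·0.0672310) / 4.59316 = 0.1198 eV.

0.1198 eV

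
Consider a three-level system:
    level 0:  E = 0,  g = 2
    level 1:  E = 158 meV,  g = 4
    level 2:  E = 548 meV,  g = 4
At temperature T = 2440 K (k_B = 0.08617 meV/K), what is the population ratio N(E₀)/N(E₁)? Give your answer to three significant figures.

k_BT = 0.08617 × 2440 K = 210.25 meV.
n₀/n₁ = (g₀/g₁) exp[−(E₀−E₁)/kT] = (2/4) × exp(−(-158 meV)/(210.25 meV)) = (2/4) × exp(0.75149) = 1.06.

1.06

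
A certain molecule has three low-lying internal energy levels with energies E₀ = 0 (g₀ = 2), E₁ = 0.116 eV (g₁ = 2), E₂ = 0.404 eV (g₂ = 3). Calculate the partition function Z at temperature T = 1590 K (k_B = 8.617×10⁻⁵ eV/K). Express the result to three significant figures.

Z = 3.01

k_BT = 8.617×10⁻⁵ × 1590 K = 0.13701 eV.
Eᵢ/kT = 0, 0.84665, 2.9487.
Z = Σ gᵢe^(−Eᵢ/kT) = 2·e^(−0) + 2·e^(−0.84665) + 3·e^(−2.9487) = 2.0000 + 0.85770 + 0.15722 = 3.0149.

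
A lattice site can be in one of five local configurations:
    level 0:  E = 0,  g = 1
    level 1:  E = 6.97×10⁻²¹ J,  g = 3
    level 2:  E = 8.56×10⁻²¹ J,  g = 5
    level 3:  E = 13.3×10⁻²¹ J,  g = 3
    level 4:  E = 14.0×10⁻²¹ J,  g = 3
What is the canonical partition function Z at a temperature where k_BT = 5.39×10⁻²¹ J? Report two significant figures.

Z = 3.3

Eᵢ/kT = 0, 1.293, 1.588, 2.468, 2.597.
Z = Σ gᵢe^(−Eᵢ/kT) = 1·e^(−0) + 3·e^(−1.293) + 5·e^(−1.588) + 3·e^(−2.468) + 3·e^(−2.597) = 1.000 + 0.8233 + 1.022 + 0.2543 + 0.2235 = 3.323.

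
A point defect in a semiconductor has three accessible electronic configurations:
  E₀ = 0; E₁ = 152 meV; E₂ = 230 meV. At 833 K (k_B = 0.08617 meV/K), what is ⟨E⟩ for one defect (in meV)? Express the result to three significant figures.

23.8 meV

k_BT = 0.08617 × 833 K = 71.780 meV.
Eᵢ/kT = 0, 2.1176, 3.2042.
Z = Σ e^(−Eᵢ/kT) = e^(−0) + e^(−2.1176) + e^(−3.2042) = 1.0000 + 0.12032 + 0.040591 = 1.1609.
⟨E⟩ = Σ Eᵢ e^(−Eᵢ/kT) / Z = (0·1.0000 + 152·0.12032 + 230·0.040591) / 1.1609 = 23.8 meV.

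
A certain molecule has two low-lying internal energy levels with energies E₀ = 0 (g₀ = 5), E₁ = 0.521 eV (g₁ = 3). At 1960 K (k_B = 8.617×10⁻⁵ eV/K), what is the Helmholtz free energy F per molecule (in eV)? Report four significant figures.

-0.2764 eV

k_BT = 8.617×10⁻⁵ × 1960 K = 0.168893 eV.
Eᵢ/kT = 0, 3.08479.
Z = Σ gᵢe^(−Eᵢ/kT) = 5·e^(−0) + 3·e^(−3.08479) = 5.00000 + 0.137219 = 5.13722.
F = −kT ln Z = −0.168893 × ln(5.13722) = −0.168893 × 1.63651 = -0.2764 eV.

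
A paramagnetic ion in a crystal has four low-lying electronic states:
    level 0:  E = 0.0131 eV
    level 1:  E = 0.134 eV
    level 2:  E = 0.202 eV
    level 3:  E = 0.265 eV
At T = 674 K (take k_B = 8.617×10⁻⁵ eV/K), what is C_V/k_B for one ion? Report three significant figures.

0.875

k_BT = 8.617×10⁻⁵ × 674 K = 0.058079 eV.
Eᵢ/kT = 0.22555, 2.3072, 3.4780, 4.5628.
Z = Σ e^(−Eᵢ/kT) = e^(−0.22555) + e^(−2.3072) + e^(−3.4780) + e^(−4.5628) = 0.79808 + 0.099540 + 0.030869 + 0.010433 = 0.93892.
⟨E⟩ = 0.034927 eV, ⟨E²⟩ = 0.0041713 eV².
C_V/k_B = (⟨E²⟩ − ⟨E⟩²)/(kT)² = (0.0041713 − 0.0012199)/0.0033732 = 0.875.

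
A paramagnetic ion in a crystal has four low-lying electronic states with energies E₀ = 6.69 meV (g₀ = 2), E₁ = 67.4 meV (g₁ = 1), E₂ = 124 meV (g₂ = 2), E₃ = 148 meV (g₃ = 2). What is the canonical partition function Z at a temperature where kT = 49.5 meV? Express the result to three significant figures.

Z = 2.27

Eᵢ/kT = 0.13515, 1.3616, 2.5051, 2.9899.
Z = Σ gᵢe^(−Eᵢ/kT) = 2·e^(−0.13515) + 1·e^(−1.3616) + 2·e^(−2.5051) + 2·e^(−2.9899) = 1.7472 + 0.25625 + 0.16333 + 0.10058 = 2.2674.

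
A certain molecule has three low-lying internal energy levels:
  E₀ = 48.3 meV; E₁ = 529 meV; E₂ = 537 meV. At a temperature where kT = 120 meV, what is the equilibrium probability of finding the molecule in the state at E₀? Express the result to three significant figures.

Eᵢ/kT = 0.40250, 4.4083, 4.4750.
Z = Σ e^(−Eᵢ/kT) = e^(−0.40250) + e^(−4.4083) + e^(−4.4750) = 0.66865 + 0.012176 + 0.011390 = 0.69222.
P₀ = e^(−E₀/kT) / Z = 0.66865/0.69222 = 0.966.

0.966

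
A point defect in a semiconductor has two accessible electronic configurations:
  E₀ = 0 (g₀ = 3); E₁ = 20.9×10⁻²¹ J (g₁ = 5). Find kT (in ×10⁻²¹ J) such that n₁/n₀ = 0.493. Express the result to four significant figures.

n₁/n₀ = (g₁/g₀) exp[−(E₁−E₀)/kT] = 0.493.
⇒ (E₁−E₀)/kT = ln((5/3)/0.493) = ln(3.38066) = 1.21807.
kT = 20.9 ×10⁻²¹ J / 1.21807 = 17.16 ×10⁻²¹ J.

17.16 ×10⁻²¹ J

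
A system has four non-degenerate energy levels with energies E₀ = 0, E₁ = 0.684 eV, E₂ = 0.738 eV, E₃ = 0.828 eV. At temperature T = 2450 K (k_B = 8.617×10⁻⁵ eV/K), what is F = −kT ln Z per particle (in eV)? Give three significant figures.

-0.0181 eV

k_BT = 8.617×10⁻⁵ × 2450 K = 0.21112 eV.
Eᵢ/kT = 0, 3.2399, 3.4956, 3.9219.
Z = Σ e^(−Eᵢ/kT) = e^(−0) + e^(−3.2399) + e^(−3.4956) + e^(−3.9219) = 1.0000 + 0.039168 + 0.030331 + 0.019803 = 1.0893.
F = −kT ln Z = −0.21112 × ln(1.0893) = −0.21112 × 0.085535 = -0.0181 eV.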